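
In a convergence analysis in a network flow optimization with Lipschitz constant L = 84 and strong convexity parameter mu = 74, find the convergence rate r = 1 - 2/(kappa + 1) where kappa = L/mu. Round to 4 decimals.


Step 1: Compute the condition number.
kappa = L/mu = 84/74 = 1.1351
Step 2: Compute the convergence rate.
r = 1 - 2/(kappa + 1) = 1 - 2*mu/(L + mu) = (L - mu)/(L + mu) = 10/158 = 0.0633


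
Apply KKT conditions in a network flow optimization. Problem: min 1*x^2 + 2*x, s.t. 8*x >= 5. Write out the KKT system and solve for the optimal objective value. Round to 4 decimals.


Step 1: Try lambda = 0 (constraint inactive).
x_unc = -2/(2*1) = -1.0
Check: 8*-1.0 = -8.0 < 5 -- violated!
Step 2: Constraint must be active: 8*x = 5
x* = 5/8 = 0.625
lambda = (2*1*0.625 + 2)/8 = 0.4063
Step 3: Compute optimal value.
f(x*) = 1*0.625^2 + 2*0.625 = 1.6406


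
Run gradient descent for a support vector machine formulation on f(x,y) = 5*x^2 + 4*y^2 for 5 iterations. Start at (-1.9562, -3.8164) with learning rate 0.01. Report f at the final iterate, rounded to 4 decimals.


Gradient descent on f(x,y) = 5*x^2 + 4*y^2.
Starting point: (-1.9562, -3.8164), alpha = 0.01
Step 1: grad_x = 2*5*-1.9562 = -19.562, grad_y = 2*4*-3.8164 = -30.5312
  x_1 = -1.9562 - 0.01*-19.562 = -1.7606
  y_1 = -3.8164 - 0.01*-30.5312 = -3.5111
Step 2: grad_x = 2*5*-1.7606 = -17.6058, grad_y = 2*4*-3.5111 = -28.0887
  x_2 = -1.7606 - 0.01*-17.6058 = -1.5845
  y_2 = -3.5111 - 0.01*-28.0887 = -3.2302
Step 3: grad_x = 2*5*-1.5845 = -15.8452, grad_y = 2*4*-3.2302 = -25.8416
  x_3 = -1.5845 - 0.01*-15.8452 = -1.4261
  y_3 = -3.2302 - 0.01*-25.8416 = -2.9718
Step 4: grad_x = 2*5*-1.4261 = -14.2607, grad_y = 2*4*-2.9718 = -23.7743
  x_4 = -1.4261 - 0.01*-14.2607 = -1.2835
  y_4 = -2.9718 - 0.01*-23.7743 = -2.734
Step 5: grad_x = 2*5*-1.2835 = -12.8346, grad_y = 2*4*-2.734 = -21.8723
  x_5 = -1.2835 - 0.01*-12.8346 = -1.1551
  y_5 = -2.734 - 0.01*-21.8723 = -2.5153
f(-1.1551, -2.5153) = 5*(-1.1551)^2 + 4*(-2.5153)^2 = 31.9788


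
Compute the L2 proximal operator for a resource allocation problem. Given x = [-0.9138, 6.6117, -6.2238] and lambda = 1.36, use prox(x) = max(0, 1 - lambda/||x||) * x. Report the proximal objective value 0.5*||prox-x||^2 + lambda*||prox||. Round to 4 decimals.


Step 1: Compute ||x||.
||x|| = 9.1261
Step 2: Compute scaling factor.
scale = max(0, 1 - 1.36/9.1261) = 0.851
Step 3: prox(x) = [-0.7776, 5.6264, -5.2963]
||prox(x)|| = 7.7661
Step 4: Proximal objective.
0.5*||prox-x||^2 = 0.9248
lambda*||prox|| = 10.5619
Total = 11.4867


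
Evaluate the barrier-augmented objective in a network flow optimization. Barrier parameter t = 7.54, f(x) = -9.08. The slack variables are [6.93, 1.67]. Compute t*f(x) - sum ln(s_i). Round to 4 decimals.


Step 1: Compute log-barrier.
ln values: [1.9359, 0.5128]
phi = -(1.9359 + 0.5128) = -2.4487
Step 2: Compute augmented objective.
t*f(x) = 7.54*-9.08 = -68.4632
Total = -68.4632 - 2.4487 = -70.9119


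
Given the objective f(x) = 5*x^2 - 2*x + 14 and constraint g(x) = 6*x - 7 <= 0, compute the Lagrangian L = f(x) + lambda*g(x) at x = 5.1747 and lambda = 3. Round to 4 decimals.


Step 1: Evaluate f(x).
f(5.1747) = 5*5.1747^2 - 2*5.1747 + 14 = 137.5382
Step 2: Evaluate g(x).
g(5.1747) = 6*5.1747 - 7 = 24.0482
Step 3: Compute Lagrangian.
L = 137.5382 + 3*24.0482 = 209.6828


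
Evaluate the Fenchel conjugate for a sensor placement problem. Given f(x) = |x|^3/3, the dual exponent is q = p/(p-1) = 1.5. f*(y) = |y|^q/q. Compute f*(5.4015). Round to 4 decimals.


The conjugate exponent q satisfies 1/p + 1/q = 1.
p = 3, so q = 3/(3 - 1) = 1.5
|y|^q = 5.4015^1.5 = 12.5537
f*(5.4015) = 12.5537 / 1.5 = 8.3691


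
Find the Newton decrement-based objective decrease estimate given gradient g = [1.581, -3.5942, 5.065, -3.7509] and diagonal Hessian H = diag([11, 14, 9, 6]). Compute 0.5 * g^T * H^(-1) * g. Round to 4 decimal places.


Step 1: H is diagonal, so H^(-1) * g = [0.1437, -0.2567, 0.5628, -0.6252].
Step 2: g^T H^(-1) g = sum_i g_i^2 / H_ii
  = (1.581)^2/11 + (-3.5942)^2/14 + (5.065)^2/9 + (-3.7509)^2/6
  = 0.2272 + 0.9227 + 2.8505 + 2.3449 = 6.3453
Step 3: Objective decrease = 0.5 * g^T H^(-1) g = 3.1727


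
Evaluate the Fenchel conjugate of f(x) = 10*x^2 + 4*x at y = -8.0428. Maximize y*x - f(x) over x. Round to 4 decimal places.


f*(y) = sup_x {y*x - a*x^2 - b*x} = sup_x {(y-b)*x - a*x^2}
FOC: (y - b) - 2a*x = 0 => x* = (y - b)/(2a)
x* = (-8.0428 - 4)/(2*10) = -0.6021
f*(-8.0428) = (y-b)^2/(4a) = (-8.0428 - 4)^2/(4*10)
= 145.029/40 = 3.6257


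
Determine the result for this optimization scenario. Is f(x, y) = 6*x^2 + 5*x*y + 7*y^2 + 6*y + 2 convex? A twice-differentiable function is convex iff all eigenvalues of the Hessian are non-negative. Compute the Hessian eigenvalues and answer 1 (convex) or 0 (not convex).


The Hessian of f(x,y) = 6*x^2 + 5*x*y + 7*y^2 + 6*y + 2 is:
H = [[12, 5], [5, 14]]
Trace = 12 + 14 = 26
Determinant = 12*14 - (5)^2 = 143
Discriminant = (26)^2 - 4*143 = 104.0
Eigenvalues: lambda_1 = 7.901, lambda_2 = 18.099
The function is convex.

1


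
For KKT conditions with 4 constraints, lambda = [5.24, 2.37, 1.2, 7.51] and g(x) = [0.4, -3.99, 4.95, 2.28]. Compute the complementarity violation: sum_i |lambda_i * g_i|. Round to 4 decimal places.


KKT complementary slackness check:
lambda_1 * g_1 = 5.24 * 0.4 = 2.096
lambda_2 * g_2 = 2.37 * -3.99 = -9.4563
lambda_3 * g_3 = 1.2 * 4.95 = 5.94
lambda_4 * g_4 = 7.51 * 2.28 = 17.1228
Total violation = 2.096 + 9.4563 + 5.94 + 17.1228 = 34.6151


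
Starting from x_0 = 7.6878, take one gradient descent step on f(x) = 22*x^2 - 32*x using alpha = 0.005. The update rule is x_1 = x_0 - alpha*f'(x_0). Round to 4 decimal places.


We compute the gradient at x_0 and apply the update.
f'(x) = 44*x - 32
f'(7.6878) = 44*7.6878 - 32 = 306.2632
x_1 = 7.6878 - 0.005*306.2632 = 6.1565


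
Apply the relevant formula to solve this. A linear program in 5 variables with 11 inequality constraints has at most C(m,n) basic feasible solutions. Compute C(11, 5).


Each vertex corresponds to some choice of n active constraints out of m, so the number of vertices is at most C(m, n) = m! / (n!(m-n)!).
m = 11, n = 5
Numerator: 11 * 10 * 9 * 8 * 7
Denominator: 5! = 120
C(11, 5) = 462


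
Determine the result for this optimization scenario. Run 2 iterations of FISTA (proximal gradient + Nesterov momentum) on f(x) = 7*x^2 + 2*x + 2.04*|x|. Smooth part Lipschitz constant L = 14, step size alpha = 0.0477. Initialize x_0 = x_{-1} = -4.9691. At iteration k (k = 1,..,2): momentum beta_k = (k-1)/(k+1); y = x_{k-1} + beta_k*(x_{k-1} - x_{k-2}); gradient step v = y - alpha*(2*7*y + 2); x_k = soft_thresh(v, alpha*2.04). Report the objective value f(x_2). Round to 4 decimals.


FISTA on f(x) = 7*x^2 + 2*x + 2.04*|x|
L = 14, alpha = 0.0477
Iteration 1: beta = 0.0, y = -4.9691 + 0.0*(-4.9691 + 4.9691) = -4.9691
  grad(y) = -67.5674, v = y - alpha*grad = -1.7461
  prox(v) = soft_thresh(-1.7461, 0.0973) = -1.6488
Iteration 2: beta = 0.3333, y = -1.6488 + 0.3333*(-1.6488 + 4.9691) = -0.5421
  grad(y) = -5.589, v = y - alpha*grad = -0.2755
  prox(v) = soft_thresh(-0.2755, 0.0973) = -0.1782
f(x_2) = 7*(-0.1782)^2 + 2*(-0.1782) + 2.04*|-0.1782| = 0.2293


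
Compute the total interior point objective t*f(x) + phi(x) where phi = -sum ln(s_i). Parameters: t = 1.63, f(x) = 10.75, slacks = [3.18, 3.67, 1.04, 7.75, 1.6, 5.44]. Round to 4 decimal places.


Step 1: Compute log-barrier.
ln values: [1.1569, 1.3002, 0.0392, 2.0477, 0.47, 1.6938]
phi = -(1.1569 + 1.3002 + 0.0392 + 2.0477 + 0.47 + 1.6938) = -6.7078
Step 2: Compute augmented objective.
t*f(x) = 1.63*10.75 = 17.5225
Total = 17.5225 - 6.7078 = 10.8147


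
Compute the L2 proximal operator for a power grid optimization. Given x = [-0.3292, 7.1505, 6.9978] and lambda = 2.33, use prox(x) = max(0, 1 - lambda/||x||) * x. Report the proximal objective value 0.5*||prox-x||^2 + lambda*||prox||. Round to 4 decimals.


Step 1: Compute ||x||.
||x|| = 10.0104
Step 2: Compute scaling factor.
scale = max(0, 1 - 2.33/10.0104) = 0.7672
Step 3: prox(x) = [-0.2526, 5.4862, 5.369]
||prox(x)|| = 7.6804
Step 4: Proximal objective.
0.5*||prox-x||^2 = 2.7145
lambda*||prox|| = 17.8953
Total = 20.6097


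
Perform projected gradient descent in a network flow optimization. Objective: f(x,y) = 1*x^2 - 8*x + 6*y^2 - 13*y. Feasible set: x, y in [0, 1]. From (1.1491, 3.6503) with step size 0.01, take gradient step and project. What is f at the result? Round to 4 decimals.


Step 1: Compute gradient at (1.1491, 3.6503).
grad_x = 2*1*1.1491 - 8 = -5.7018
grad_y = 2*6*3.6503 - 13 = 30.8036
Step 2: Gradient step.
x_raw = 1.1491 - 0.01*-5.7018 = 1.2061
y_raw = 3.6503 - 0.01*30.8036 = 3.3423
Step 3: Project onto [0, 1].
x_proj = clip(1.2061) = 1.0
y_proj = clip(3.3423) = 1.0
Step 4: Evaluate f.
f(1.0, 1.0) = -14.0


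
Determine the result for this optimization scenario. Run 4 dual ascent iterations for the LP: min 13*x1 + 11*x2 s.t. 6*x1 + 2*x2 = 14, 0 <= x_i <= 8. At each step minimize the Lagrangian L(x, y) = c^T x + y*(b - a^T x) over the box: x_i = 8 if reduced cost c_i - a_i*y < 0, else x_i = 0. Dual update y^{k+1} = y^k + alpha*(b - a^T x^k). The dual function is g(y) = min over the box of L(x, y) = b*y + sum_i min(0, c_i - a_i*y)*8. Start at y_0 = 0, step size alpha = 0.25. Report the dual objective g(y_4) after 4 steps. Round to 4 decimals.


Dual ascent for LP: min 13*x1 + 11*x2, 6*x1 + 2*x2 = 14, 0 <= x_i <= 8
Step 1: y^k = 0.0, reduced costs: (13.0, 11.0)
  x^k = (0.0, 0.0), subgradient = b - a^T x = 14.0
  y^{k+1} = 0.0 + 0.25*14.0 = 3.5
Step 2: y^k = 3.5, reduced costs: (-8.0, 4.0)
  x^k = (8.0, 0.0), subgradient = b - a^T x = -34.0
  y^{k+1} = 3.5 + 0.25*-34.0 = -5.0
Step 3: y^k = -5.0, reduced costs: (43.0, 21.0)
  x^k = (0.0, 0.0), subgradient = b - a^T x = 14.0
  y^{k+1} = -5.0 + 0.25*14.0 = -1.5
Step 4: y^k = -1.5, reduced costs: (22.0, 14.0)
  x^k = (0.0, 0.0), subgradient = b - a^T x = 14.0
  y^{k+1} = -1.5 + 0.25*14.0 = 2.0
Dual objective at y_4 = 2.0: reduced costs (1.0, 7.0), box minimizer x = (0.0, 0.0)
g(y_4) = b*y + (c1 - a1*y)*x1 + (c2 - a2*y)*x2 = 14*2.0 + 1.0*0.0 + 7.0*0.0 = 28.0 + 0.0 + 0.0 = 28.0


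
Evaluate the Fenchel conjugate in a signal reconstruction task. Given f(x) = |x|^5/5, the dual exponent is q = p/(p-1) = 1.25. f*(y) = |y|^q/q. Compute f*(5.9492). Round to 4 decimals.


The conjugate exponent q satisfies 1/p + 1/q = 1.
p = 5, so q = 5/(5 - 1) = 1.25
|y|^q = 5.9492^1.25 = 9.2912
f*(5.9492) = 9.2912 / 1.25 = 7.433


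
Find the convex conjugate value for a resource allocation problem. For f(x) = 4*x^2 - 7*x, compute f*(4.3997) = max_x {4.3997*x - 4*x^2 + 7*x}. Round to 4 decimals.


f*(y) = sup_x {y*x - a*x^2 - b*x} = sup_x {(y-b)*x - a*x^2}
FOC: (y - b) - 2a*x = 0 => x* = (y - b)/(2a)
x* = (4.3997 + 7)/(2*4) = 1.425
f*(4.3997) = (y-b)^2/(4a) = (4.3997 + 7)^2/(4*4)
= 129.9532/16 = 8.1221


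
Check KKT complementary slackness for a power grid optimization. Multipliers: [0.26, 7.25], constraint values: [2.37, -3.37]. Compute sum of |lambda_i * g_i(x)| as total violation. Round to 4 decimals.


KKT complementary slackness check:
lambda_1 * g_1 = 0.26 * 2.37 = 0.6162
lambda_2 * g_2 = 7.25 * -3.37 = -24.4325
Total violation = 0.6162 + 24.4325 = 25.0487


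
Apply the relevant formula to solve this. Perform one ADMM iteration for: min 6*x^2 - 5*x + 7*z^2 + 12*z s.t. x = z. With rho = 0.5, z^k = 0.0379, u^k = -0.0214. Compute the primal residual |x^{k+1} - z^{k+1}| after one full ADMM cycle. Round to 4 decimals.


ADMM iteration with rho = 0.5, z^k = 0.0379, u^k = -0.0214
Step 1: x-update.
Minimize 6*x^2 - 5*x + (0.5/2)*(x - 0.0379 - 0.0214)^2
FOC: (2*6 + 0.5)*x = 5 + 0.5*(0.0379 + 0.0214)
x^{k+1} = 0.4024
Step 2: z-update.
Minimize 7*z^2 + 12*z + (0.5/2)*(0.4024 - z - 0.0214)^2
FOC: (2*7 + 0.5)*z = -12 + 0.5*(0.4024 - 0.0214)
z^{k+1} = -0.8144
Step 3: u-update.
u^{k+1} = -0.0214 + 0.4024 + 0.8144 = 1.1954
Step 4: Primal residual = |0.4024 + 0.8144| = 1.2168


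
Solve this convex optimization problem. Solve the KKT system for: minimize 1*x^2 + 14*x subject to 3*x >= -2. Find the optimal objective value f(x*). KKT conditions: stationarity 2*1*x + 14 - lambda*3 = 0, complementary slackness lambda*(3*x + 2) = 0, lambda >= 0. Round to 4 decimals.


Step 1: Try lambda = 0 (constraint inactive).
x_unc = -14/(2*1) = -7.0
Check: 3*-7.0 = -21.0 < -2 -- violated!
Step 2: Constraint must be active: 3*x = -2
x* = -2/3 = -0.6667 (rounded; the exact value -2/3 is used below)
lambda = (2*1*(-2/3) + 14)/3 = 4.2222
Step 3: Compute optimal value.
f(x*) = 1*(-2/3)^2 + 14*(-2/3) = -8.8889


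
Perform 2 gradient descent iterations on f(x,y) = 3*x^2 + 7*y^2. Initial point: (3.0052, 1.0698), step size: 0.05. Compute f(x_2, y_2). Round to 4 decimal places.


Gradient descent on f(x,y) = 3*x^2 + 7*y^2.
Starting point: (3.0052, 1.0698), alpha = 0.05
Step 1: grad_x = 2*3*3.0052 = 18.0312, grad_y = 2*7*1.0698 = 14.9772
  x_1 = 3.0052 - 0.05*18.0312 = 2.1036
  y_1 = 1.0698 - 0.05*14.9772 = 0.3209
Step 2: grad_x = 2*3*2.1036 = 12.6218, grad_y = 2*7*0.3209 = 4.4932
  x_2 = 2.1036 - 0.05*12.6218 = 1.4725
  y_2 = 0.3209 - 0.05*4.4932 = 0.0963
f(1.4725, 0.0963) = 3*1.4725^2 + 7*0.0963^2 = 6.5701


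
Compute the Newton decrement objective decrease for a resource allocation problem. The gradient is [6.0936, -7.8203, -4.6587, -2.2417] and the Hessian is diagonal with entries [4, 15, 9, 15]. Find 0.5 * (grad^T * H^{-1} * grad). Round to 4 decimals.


Step 1: H is diagonal, so H^(-1) * g = [1.5234, -0.5214, -0.5176, -0.1494].
Step 2: g^T H^(-1) g = sum_i g_i^2 / H_ii
  = (6.0936)^2/4 + (-7.8203)^2/15 + (-4.6587)^2/9 + (-2.2417)^2/15
  = 9.283 + 4.0771 + 2.4115 + 0.335 = 16.1066
Step 3: Objective decrease = 0.5 * g^T H^(-1) g = 8.0533


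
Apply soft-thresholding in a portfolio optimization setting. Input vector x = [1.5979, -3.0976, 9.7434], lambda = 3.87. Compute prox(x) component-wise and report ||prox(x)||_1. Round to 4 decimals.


Soft-thresholding with lambda = 3.87:
prox(1.5979) = sign(1.5979)*max(|1.5979| - 3.87, 0) = 0.0
prox(-3.0976) = sign(-3.0976)*max(|-3.0976| - 3.87, 0) = 0.0
prox(9.7434) = sign(9.7434)*max(|9.7434| - 3.87, 0) = 5.8734
prox(x) = [0.0, 0.0, 5.8734]
||prox(x)||_1 = 0.0 + 0.0 + 5.8734 = 5.8734


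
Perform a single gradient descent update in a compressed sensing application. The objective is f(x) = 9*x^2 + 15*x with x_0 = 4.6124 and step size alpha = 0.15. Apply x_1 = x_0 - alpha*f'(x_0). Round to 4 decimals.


We compute the gradient at x_0 and apply the update.
f'(x) = 18*x + 15
f'(4.6124) = 18*4.6124 + 15 = 98.0232
x_1 = 4.6124 - 0.15*98.0232 = -10.0911


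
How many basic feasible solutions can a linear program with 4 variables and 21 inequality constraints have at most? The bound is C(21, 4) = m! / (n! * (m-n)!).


Each vertex corresponds to some choice of n active constraints out of m, so the number of vertices is at most C(m, n) = m! / (n!(m-n)!).
m = 21, n = 4
Numerator: 21 * 20 * 19 * 18
Denominator: 4! = 24
C(21, 4) = 5985


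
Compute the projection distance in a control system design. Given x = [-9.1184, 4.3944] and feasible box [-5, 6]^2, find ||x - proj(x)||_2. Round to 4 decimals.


Project each component onto [-5, 6].
clip(-9.1184) = -5.0, clip(4.3944) = 4.3944
Projection = [-5.0, 4.3944]
Squared diffs: [16.9612, 0.0]
Distance = sqrt(16.9612) = 4.1184


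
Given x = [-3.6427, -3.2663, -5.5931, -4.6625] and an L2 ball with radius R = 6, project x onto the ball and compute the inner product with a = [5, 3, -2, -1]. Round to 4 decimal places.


Step 1: Compute ||x|| (intermediates to 6 decimals).
||x|| = sqrt((-3.6427)^2 + (-3.2663)^2 + (-5.5931)^2 + (-4.6625)^2) = 8.772665
Step 2: Project.
Since ||x|| > R, scale = R/||x|| = 6/8.772665 = 0.683943, proj(x) = scale * x
proj(x) = [-2.491399, -2.233963, -3.825362, -3.188884]
Step 3: Dot product.
a^T * proj(x) = 5*(-2.491399) + 3*(-2.233963) - 2*(-3.825362) - 1*(-3.188884) = -8.3193


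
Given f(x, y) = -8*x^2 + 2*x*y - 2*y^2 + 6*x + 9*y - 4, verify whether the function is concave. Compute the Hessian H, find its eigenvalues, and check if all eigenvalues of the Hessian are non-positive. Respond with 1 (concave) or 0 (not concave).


The Hessian of f(x,y) = -8*x^2 + 2*x*y - 2*y^2 + 6*x + 9*y - 4 is:
H = [[-16, 2], [2, -4]]
Trace = -16 - 4 = -20
Determinant = -16*-4 - (2)^2 = 60
Discriminant = (-20)^2 - 4*60 = 160.0
Eigenvalues: lambda_1 = -16.3246, lambda_2 = -3.6754
The function is concave.

1


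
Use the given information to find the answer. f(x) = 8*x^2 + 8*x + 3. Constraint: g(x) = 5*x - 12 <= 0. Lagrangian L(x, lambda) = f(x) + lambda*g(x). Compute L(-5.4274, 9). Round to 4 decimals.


Step 1: Evaluate f(x).
f(-5.4274) = 8*(-5.4274)^2 + 8*(-5.4274) + 3 = 195.2342
Step 2: Evaluate g(x).
g(-5.4274) = 5*-5.4274 - 12 = -39.137
Step 3: Compute Lagrangian.
L = 195.2342 + 9*-39.137 = -156.9988


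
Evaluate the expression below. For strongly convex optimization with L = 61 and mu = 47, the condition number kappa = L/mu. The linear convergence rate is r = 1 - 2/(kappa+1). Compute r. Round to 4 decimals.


Step 1: Compute the condition number.
kappa = L/mu = 61/47 = 1.2979
Step 2: Compute the convergence rate.
r = 1 - 2/(kappa + 1) = 1 - 2*mu/(L + mu) = (L - mu)/(L + mu) = 14/108 = 0.1296


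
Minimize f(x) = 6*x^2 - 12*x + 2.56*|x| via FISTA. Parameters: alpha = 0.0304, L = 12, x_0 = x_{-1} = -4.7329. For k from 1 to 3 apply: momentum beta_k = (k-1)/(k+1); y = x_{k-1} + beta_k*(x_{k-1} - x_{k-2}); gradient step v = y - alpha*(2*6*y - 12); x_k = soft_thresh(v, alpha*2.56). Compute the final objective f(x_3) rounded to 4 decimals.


FISTA on f(x) = 6*x^2 - 12*x + 2.56*|x|
L = 12, alpha = 0.0304
Iteration 1: beta = 0.0, y = -4.7329 + 0.0*(-4.7329 + 4.7329) = -4.7329
  grad(y) = -68.7948, v = y - alpha*grad = -2.6415
  prox(v) = soft_thresh(-2.6415, 0.0778) = -2.5637
Iteration 2: beta = 0.3333, y = -2.5637 + 0.3333*(-2.5637 + 4.7329) = -1.8407
  grad(y) = -34.0878, v = y - alpha*grad = -0.8044
  prox(v) = soft_thresh(-0.8044, 0.0778) = -0.7266
Iteration 3: beta = 0.5, y = -0.7266 + 0.5*(-0.7266 + 2.5637) = 0.192
  grad(y) = -9.6958, v = y - alpha*grad = 0.4868
  prox(v) = soft_thresh(0.4868, 0.0778) = 0.4089
f(x_3) = 6*0.4089^2 - 12*0.4089 + 2.56*|0.4089| = -2.857


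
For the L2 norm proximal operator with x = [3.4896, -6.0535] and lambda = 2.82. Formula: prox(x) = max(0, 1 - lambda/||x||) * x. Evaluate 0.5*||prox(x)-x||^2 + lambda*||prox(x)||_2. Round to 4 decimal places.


Step 1: Compute ||x||.
||x|| = 6.9873
Step 2: Compute scaling factor.
scale = max(0, 1 - 2.82/6.9873) = 0.5964
Step 3: prox(x) = [2.0812, -3.6104]
||prox(x)|| = 4.1673
Step 4: Proximal objective.
0.5*||prox-x||^2 = 3.9762
lambda*||prox|| = 11.7518
Total = 15.7279


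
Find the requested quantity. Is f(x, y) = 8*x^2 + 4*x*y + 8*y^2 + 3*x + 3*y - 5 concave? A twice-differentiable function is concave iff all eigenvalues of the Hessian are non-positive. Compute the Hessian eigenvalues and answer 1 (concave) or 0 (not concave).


The Hessian of f(x,y) = 8*x^2 + 4*x*y + 8*y^2 + 3*x + 3*y - 5 is:
H = [[16, 4], [4, 16]]
Trace = 16 + 16 = 32
Determinant = 16*16 - (4)^2 = 240
Discriminant = (32)^2 - 4*240 = 64.0
Eigenvalues: lambda_1 = 12.0, lambda_2 = 20.0
The function is not concave.

0


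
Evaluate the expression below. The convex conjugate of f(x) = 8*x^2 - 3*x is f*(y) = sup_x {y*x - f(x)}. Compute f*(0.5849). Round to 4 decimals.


f*(y) = sup_x {y*x - a*x^2 - b*x} = sup_x {(y-b)*x - a*x^2}
FOC: (y - b) - 2a*x = 0 => x* = (y - b)/(2a)
x* = (0.5849 + 3)/(2*8) = 0.2241
f*(0.5849) = (y-b)^2/(4a) = (0.5849 + 3)^2/(4*8)
= 12.8515/32 = 0.4016


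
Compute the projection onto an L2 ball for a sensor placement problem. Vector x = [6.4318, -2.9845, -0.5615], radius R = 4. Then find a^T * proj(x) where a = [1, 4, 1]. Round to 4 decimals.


Step 1: Compute ||x|| (intermediates to 6 decimals).
||x|| = sqrt(6.4318^2 + (-2.9845)^2 + (-0.5615)^2) = 7.112705
Step 2: Project.
Since ||x|| > R, scale = R/||x|| = 4/7.112705 = 0.562374, proj(x) = scale * x
proj(x) = [3.617077, -1.678405, -0.315773]
Step 3: Dot product.
a^T * proj(x) = 1*3.617077 + 4*(-1.678405) + 1*(-0.315773) = -3.4123


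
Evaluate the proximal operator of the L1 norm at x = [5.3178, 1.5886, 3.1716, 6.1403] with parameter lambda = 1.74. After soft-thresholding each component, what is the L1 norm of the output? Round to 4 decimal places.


Soft-thresholding with lambda = 1.74:
prox(5.3178) = sign(5.3178)*max(|5.3178| - 1.74, 0) = 3.5778
prox(1.5886) = sign(1.5886)*max(|1.5886| - 1.74, 0) = 0.0
prox(3.1716) = sign(3.1716)*max(|3.1716| - 1.74, 0) = 1.4316
prox(6.1403) = sign(6.1403)*max(|6.1403| - 1.74, 0) = 4.4003
prox(x) = [3.5778, 0.0, 1.4316, 4.4003]
||prox(x)||_1 = 3.5778 + 0.0 + 1.4316 + 4.4003 = 9.4097


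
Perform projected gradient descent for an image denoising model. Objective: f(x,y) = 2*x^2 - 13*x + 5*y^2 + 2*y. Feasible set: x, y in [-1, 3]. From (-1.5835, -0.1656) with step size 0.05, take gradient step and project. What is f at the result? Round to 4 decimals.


Step 1: Compute gradient at (-1.5835, -0.1656).
grad_x = 2*2*-1.5835 - 13 = -19.334
grad_y = 2*5*-0.1656 + 2 = 0.344
Step 2: Gradient step.
x_raw = -1.5835 - 0.05*-19.334 = -0.6168
y_raw = -0.1656 - 0.05*0.344 = -0.1828
Step 3: Project onto [-1, 3].
x_proj = clip(-0.6168) = -0.6168
y_proj = clip(-0.1828) = -0.1828
Step 4: Evaluate f.
f(-0.6168, -0.1828) = 8.5808


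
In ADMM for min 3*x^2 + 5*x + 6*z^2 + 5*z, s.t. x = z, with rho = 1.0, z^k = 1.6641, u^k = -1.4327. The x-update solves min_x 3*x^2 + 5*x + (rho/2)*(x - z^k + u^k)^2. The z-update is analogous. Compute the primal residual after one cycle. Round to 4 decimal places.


ADMM iteration with rho = 1.0, z^k = 1.6641, u^k = -1.4327
Step 1: x-update.
Minimize 3*x^2 + 5*x + (1.0/2)*(x - 1.6641 - 1.4327)^2
FOC: (2*3 + 1.0)*x = -5 + 1.0*(1.6641 + 1.4327)
x^{k+1} = -0.2719
Step 2: z-update.
Minimize 6*z^2 + 5*z + (1.0/2)*(-0.2719 - z - 1.4327)^2
FOC: (2*6 + 1.0)*z = -5 + 1.0*(-0.2719 - 1.4327)
z^{k+1} = -0.5157
Step 3: u-update.
u^{k+1} = -1.4327 - 0.2719 + 0.5157 = -1.1888
Step 4: Primal residual = |-0.2719 + 0.5157| = 0.2439


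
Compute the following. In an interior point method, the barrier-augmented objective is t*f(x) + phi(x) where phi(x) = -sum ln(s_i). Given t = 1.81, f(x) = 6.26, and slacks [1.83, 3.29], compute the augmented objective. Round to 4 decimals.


Step 1: Compute log-barrier.
ln values: [0.6043, 1.1909]
phi = -(0.6043 + 1.1909) = -1.7952
Step 2: Compute augmented objective.
t*f(x) = 1.81*6.26 = 11.3306
Total = 11.3306 - 1.7952 = 9.5354


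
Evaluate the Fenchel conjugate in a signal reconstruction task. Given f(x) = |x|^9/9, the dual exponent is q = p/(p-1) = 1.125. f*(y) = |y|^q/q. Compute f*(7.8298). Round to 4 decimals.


The conjugate exponent q satisfies 1/p + 1/q = 1.
p = 9, so q = 9/(9 - 1) = 1.125
|y|^q = 7.8298^1.125 = 10.1267
f*(7.8298) = 10.1267 / 1.125 = 9.0015


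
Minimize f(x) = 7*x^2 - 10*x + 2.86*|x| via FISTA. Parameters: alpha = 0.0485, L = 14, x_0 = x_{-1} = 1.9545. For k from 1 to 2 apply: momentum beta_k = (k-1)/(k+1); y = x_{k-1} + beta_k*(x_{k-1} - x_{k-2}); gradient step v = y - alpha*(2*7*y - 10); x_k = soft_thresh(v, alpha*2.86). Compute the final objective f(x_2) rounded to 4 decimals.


FISTA on f(x) = 7*x^2 - 10*x + 2.86*|x|
L = 14, alpha = 0.0485
Iteration 1: beta = 0.0, y = 1.9545 + 0.0*(1.9545 - 1.9545) = 1.9545
  grad(y) = 17.363, v = y - alpha*grad = 1.1124
  prox(v) = soft_thresh(1.1124, 0.1387) = 0.9737
Iteration 2: beta = 0.3333, y = 0.9737 + 0.3333*(0.9737 - 1.9545) = 0.6467
  grad(y) = -0.9456, v = y - alpha*grad = 0.6926
  prox(v) = soft_thresh(0.6926, 0.1387) = 0.5539
f(x_2) = 7*0.5539^2 - 10*0.5539 + 2.86*|0.5539| = -1.8072


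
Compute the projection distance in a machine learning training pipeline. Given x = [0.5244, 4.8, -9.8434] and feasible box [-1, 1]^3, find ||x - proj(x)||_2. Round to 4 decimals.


Project each component onto [-1, 1].
clip(0.5244) = 0.5244, clip(4.8) = 1.0, clip(-9.8434) = -1.0
Projection = [0.5244, 1.0, -1.0]
Squared diffs: [0.0, 14.44, 78.2057]
Distance = sqrt(92.6457) = 9.6253


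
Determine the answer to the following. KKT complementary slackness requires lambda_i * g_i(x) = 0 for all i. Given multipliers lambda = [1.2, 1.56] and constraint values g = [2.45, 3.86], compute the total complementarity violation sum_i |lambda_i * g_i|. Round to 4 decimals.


KKT complementary slackness check:
lambda_1 * g_1 = 1.2 * 2.45 = 2.94
lambda_2 * g_2 = 1.56 * 3.86 = 6.0216
Total violation = 2.94 + 6.0216 = 8.9616


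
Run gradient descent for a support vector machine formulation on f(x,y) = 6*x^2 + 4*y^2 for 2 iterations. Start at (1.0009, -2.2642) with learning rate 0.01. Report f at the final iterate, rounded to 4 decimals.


Gradient descent on f(x,y) = 6*x^2 + 4*y^2.
Starting point: (1.0009, -2.2642), alpha = 0.01
Step 1: grad_x = 2*6*1.0009 = 12.0108, grad_y = 2*4*-2.2642 = -18.1136
  x_1 = 1.0009 - 0.01*12.0108 = 0.8808
  y_1 = -2.2642 - 0.01*-18.1136 = -2.0831
Step 2: grad_x = 2*6*0.8808 = 10.5695, grad_y = 2*4*-2.0831 = -16.6645
  x_2 = 0.8808 - 0.01*10.5695 = 0.7751
  y_2 = -2.0831 - 0.01*-16.6645 = -1.9164
f(0.7751, -1.9164) = 6*0.7751^2 + 4*(-1.9164)^2 = 18.2953


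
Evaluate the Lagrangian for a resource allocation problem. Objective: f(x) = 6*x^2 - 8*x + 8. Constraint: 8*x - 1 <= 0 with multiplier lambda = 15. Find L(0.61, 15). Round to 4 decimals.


Step 1: Evaluate f(x).
f(0.61) = 6*0.61^2 - 8*0.61 + 8 = 5.3526
Step 2: Evaluate g(x).
g(0.61) = 8*0.61 - 1 = 3.88
Step 3: Compute Lagrangian.
L = 5.3526 + 15*3.88 = 63.5526


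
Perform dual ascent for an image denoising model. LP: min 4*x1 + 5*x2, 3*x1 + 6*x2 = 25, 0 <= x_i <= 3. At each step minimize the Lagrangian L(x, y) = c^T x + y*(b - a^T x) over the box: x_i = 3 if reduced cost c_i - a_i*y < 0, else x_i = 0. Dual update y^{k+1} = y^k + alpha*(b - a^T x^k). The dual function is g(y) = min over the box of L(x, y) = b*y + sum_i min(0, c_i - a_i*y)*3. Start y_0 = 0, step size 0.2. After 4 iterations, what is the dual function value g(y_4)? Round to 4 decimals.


Dual ascent for LP: min 4*x1 + 5*x2, 3*x1 + 6*x2 = 25, 0 <= x_i <= 3
Step 1: y^k = 0.0, reduced costs: (4.0, 5.0)
  x^k = (0.0, 0.0), subgradient = b - a^T x = 25.0
  y^{k+1} = 0.0 + 0.2*25.0 = 5.0
Step 2: y^k = 5.0, reduced costs: (-11.0, -25.0)
  x^k = (3.0, 3.0), subgradient = b - a^T x = -2.0
  y^{k+1} = 5.0 + 0.2*-2.0 = 4.6
Step 3: y^k = 4.6, reduced costs: (-9.8, -22.6)
  x^k = (3.0, 3.0), subgradient = b - a^T x = -2.0
  y^{k+1} = 4.6 + 0.2*-2.0 = 4.2
Step 4: y^k = 4.2, reduced costs: (-8.6, -20.2)
  x^k = (3.0, 3.0), subgradient = b - a^T x = -2.0
  y^{k+1} = 4.2 + 0.2*-2.0 = 3.8
Dual objective at y_4 = 3.8: reduced costs (-7.4, -17.8), box minimizer x = (3.0, 3.0)
g(y_4) = b*y + (c1 - a1*y)*x1 + (c2 - a2*y)*x2 = 25*3.8 + (-7.4)*3.0 + (-17.8)*3.0 = 95.0 - 22.2 - 53.4 = 19.4


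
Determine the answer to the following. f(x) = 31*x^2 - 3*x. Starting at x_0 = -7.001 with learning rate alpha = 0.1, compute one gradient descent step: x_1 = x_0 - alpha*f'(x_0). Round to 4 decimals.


We compute the gradient at x_0 and apply the update.
f'(x) = 62*x - 3
f'(-7.001) = 62*-7.001 - 3 = -437.062
x_1 = -7.001 - 0.1*-437.062 = 36.7052


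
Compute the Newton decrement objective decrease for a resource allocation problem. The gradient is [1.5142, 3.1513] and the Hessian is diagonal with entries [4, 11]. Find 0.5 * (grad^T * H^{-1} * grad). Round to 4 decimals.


Step 1: H is diagonal, so H^(-1) * g = [0.3786, 0.2865].
Step 2: g^T H^(-1) g = sum_i g_i^2 / H_ii
  = (1.5142)^2/4 + (3.1513)^2/11
  = 0.5732 + 0.9028 = 1.476
Step 3: Objective decrease = 0.5 * g^T H^(-1) g = 0.738


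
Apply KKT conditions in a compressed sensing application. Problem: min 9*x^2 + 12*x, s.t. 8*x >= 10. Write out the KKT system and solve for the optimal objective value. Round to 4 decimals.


Step 1: Try lambda = 0 (constraint inactive).
x_unc = -12/(2*9) = -0.6667
Check: 8*-0.6667 = -5.3336 < 10 -- violated!
Step 2: Constraint must be active: 8*x = 10
x* = 10/8 = 1.25
lambda = (2*9*1.25 + 12)/8 = 4.3125
Step 3: Compute optimal value.
f(x*) = 9*1.25^2 + 12*1.25 = 29.0625


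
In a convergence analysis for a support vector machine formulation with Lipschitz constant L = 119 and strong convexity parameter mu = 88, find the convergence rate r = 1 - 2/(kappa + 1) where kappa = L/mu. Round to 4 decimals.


Step 1: Compute the condition number.
kappa = L/mu = 119/88 = 1.3523
Step 2: Compute the convergence rate.
r = 1 - 2/(kappa + 1) = 1 - 2*mu/(L + mu) = (L - mu)/(L + mu) = 31/207 = 0.1498


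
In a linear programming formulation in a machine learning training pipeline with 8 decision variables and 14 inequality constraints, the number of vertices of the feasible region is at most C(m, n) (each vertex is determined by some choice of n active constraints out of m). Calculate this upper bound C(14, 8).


Each vertex corresponds to some choice of n active constraints out of m, so the number of vertices is at most C(m, n) = m! / (n!(m-n)!).
m = 14, n = 8
Numerator: 14 * 13 * 12 * 11 * 10 * 9 * 8 * 7
Denominator: 8! = 40320
C(14, 8) = 3003


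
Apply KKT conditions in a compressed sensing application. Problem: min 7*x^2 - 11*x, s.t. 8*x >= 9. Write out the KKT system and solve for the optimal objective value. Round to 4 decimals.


Step 1: Try lambda = 0 (constraint inactive).
x_unc = 11/(2*7) = 0.7857
Check: 8*0.7857 = 6.2856 < 9 -- violated!
Step 2: Constraint must be active: 8*x = 9
x* = 9/8 = 1.125
lambda = (2*7*1.125 - 11)/8 = 0.5938
Step 3: Compute optimal value.
f(x*) = 7*1.125^2 - 11*1.125 = -3.5156


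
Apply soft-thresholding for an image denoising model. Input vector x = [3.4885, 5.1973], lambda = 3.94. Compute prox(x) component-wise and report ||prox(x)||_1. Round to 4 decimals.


Soft-thresholding with lambda = 3.94:
prox(3.4885) = sign(3.4885)*max(|3.4885| - 3.94, 0) = 0.0
prox(5.1973) = sign(5.1973)*max(|5.1973| - 3.94, 0) = 1.2573
prox(x) = [0.0, 1.2573]
||prox(x)||_1 = 0.0 + 1.2573 = 1.2573


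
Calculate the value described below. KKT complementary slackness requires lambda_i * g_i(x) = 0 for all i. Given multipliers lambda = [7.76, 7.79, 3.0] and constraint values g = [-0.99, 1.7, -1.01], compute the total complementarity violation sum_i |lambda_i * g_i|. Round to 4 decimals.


KKT complementary slackness check:
lambda_1 * g_1 = 7.76 * -0.99 = -7.6824
lambda_2 * g_2 = 7.79 * 1.7 = 13.243
lambda_3 * g_3 = 3.0 * -1.01 = -3.03
Total violation = 7.6824 + 13.243 + 3.03 = 23.9554


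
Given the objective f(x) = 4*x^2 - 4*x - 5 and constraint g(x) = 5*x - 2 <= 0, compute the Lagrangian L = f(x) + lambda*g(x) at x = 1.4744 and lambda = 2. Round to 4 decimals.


Step 1: Evaluate f(x).
f(1.4744) = 4*1.4744^2 - 4*1.4744 - 5 = -2.2022
Step 2: Evaluate g(x).
g(1.4744) = 5*1.4744 - 2 = 5.372
Step 3: Compute Lagrangian.
L = -2.2022 + 2*5.372 = 8.5418


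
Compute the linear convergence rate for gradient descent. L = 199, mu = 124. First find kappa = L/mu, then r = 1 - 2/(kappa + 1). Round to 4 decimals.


Step 1: Compute the condition number.
kappa = L/mu = 199/124 = 1.6048
Step 2: Compute the convergence rate.
r = 1 - 2/(kappa + 1) = 1 - 2*mu/(L + mu) = (L - mu)/(L + mu) = 75/323 = 0.2322


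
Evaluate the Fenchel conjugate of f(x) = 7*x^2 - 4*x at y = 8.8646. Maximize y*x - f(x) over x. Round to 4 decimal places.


f*(y) = sup_x {y*x - a*x^2 - b*x} = sup_x {(y-b)*x - a*x^2}
FOC: (y - b) - 2a*x = 0 => x* = (y - b)/(2a)
x* = (8.8646 + 4)/(2*7) = 0.9189
f*(8.8646) = (y-b)^2/(4a) = (8.8646 + 4)^2/(4*7)
= 165.4979/28 = 5.9106


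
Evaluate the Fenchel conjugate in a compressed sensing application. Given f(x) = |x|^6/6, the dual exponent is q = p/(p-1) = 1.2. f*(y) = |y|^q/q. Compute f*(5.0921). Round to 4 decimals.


The conjugate exponent q satisfies 1/p + 1/q = 1.
p = 6, so q = 6/(6 - 1) = 1.2
|y|^q = 5.0921^1.2 = 7.0514
f*(5.0921) = 7.0514 / 1.2 = 5.8762


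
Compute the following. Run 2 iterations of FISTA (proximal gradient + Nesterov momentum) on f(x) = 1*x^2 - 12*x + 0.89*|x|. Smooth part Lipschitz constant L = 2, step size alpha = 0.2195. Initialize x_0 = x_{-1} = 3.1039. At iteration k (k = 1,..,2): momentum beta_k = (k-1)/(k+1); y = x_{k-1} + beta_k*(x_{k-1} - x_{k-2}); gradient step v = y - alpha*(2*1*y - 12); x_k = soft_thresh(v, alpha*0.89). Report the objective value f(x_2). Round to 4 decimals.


FISTA on f(x) = 1*x^2 - 12*x + 0.89*|x|
L = 2, alpha = 0.2195
Iteration 1: beta = 0.0, y = 3.1039 + 0.0*(3.1039 - 3.1039) = 3.1039
  grad(y) = -5.7922, v = y - alpha*grad = 4.3753
  prox(v) = soft_thresh(4.3753, 0.1954) = 4.1799
Iteration 2: beta = 0.3333, y = 4.1799 + 0.3333*(4.1799 - 3.1039) = 4.5386
  grad(y) = -2.9228, v = y - alpha*grad = 5.1802
  prox(v) = soft_thresh(5.1802, 0.1954) = 4.9848
f(x_2) = 1*4.9848^2 - 12*4.9848 + 0.89*|4.9848| = -30.5329


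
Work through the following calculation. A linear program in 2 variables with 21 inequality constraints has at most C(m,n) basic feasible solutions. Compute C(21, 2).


Each vertex corresponds to some choice of n active constraints out of m, so the number of vertices is at most C(m, n) = m! / (n!(m-n)!).
m = 21, n = 2
Numerator: 21 * 20
Denominator: 2! = 2
C(21, 2) = 210


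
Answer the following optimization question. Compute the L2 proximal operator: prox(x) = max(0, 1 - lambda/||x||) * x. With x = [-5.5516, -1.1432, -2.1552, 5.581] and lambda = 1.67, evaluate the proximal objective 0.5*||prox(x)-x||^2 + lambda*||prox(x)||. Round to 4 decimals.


Step 1: Compute ||x||.
||x|| = 8.2413
Step 2: Compute scaling factor.
scale = max(0, 1 - 1.67/8.2413) = 0.7974
Step 3: prox(x) = [-4.4266, -0.9115, -1.7185, 4.4501]
||prox(x)|| = 6.5713
Step 4: Proximal objective.
0.5*||prox-x||^2 = 1.3945
lambda*||prox|| = 10.9741
Total = 12.3686


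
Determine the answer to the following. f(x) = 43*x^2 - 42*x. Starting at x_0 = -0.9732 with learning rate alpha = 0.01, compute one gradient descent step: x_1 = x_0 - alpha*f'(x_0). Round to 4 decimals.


We compute the gradient at x_0 and apply the update.
f'(x) = 86*x - 42
f'(-0.9732) = 86*-0.9732 - 42 = -125.6952
x_1 = -0.9732 - 0.01*-125.6952 = 0.2838


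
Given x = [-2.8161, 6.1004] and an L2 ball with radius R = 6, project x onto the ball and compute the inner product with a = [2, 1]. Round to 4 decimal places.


Step 1: Compute ||x|| (intermediates to 6 decimals).
||x|| = sqrt((-2.8161)^2 + 6.1004^2) = 6.719025
Step 2: Project.
Since ||x|| > R, scale = R/||x|| = 6/6.719025 = 0.892987, proj(x) = scale * x
proj(x) = [-2.514741, 5.447578]
Step 3: Dot product.
a^T * proj(x) = 2*(-2.514741) + 1*5.447578 = 0.4181


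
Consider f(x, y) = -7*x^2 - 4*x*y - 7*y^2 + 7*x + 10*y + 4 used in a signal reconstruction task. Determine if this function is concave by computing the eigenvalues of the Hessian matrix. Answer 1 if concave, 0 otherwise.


The Hessian of f(x,y) = -7*x^2 - 4*x*y - 7*y^2 + 7*x + 10*y + 4 is:
H = [[-14, -4], [-4, -14]]
Trace = -14 - 14 = -28
Determinant = -14*-14 - (-4)^2 = 180
Discriminant = (-28)^2 - 4*180 = 64.0
Eigenvalues: lambda_1 = -18.0, lambda_2 = -10.0
The function is concave.

1


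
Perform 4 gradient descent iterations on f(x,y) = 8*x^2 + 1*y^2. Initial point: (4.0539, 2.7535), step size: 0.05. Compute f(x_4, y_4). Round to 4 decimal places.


Gradient descent on f(x,y) = 8*x^2 + 1*y^2.
Starting point: (4.0539, 2.7535), alpha = 0.05
Step 1: grad_x = 2*8*4.0539 = 64.8624, grad_y = 2*1*2.7535 = 5.507
  x_1 = 4.0539 - 0.05*64.8624 = 0.8108
  y_1 = 2.7535 - 0.05*5.507 = 2.4782
Step 2: grad_x = 2*8*0.8108 = 12.9725, grad_y = 2*1*2.4782 = 4.9563
  x_2 = 0.8108 - 0.05*12.9725 = 0.1622
  y_2 = 2.4782 - 0.05*4.9563 = 2.2303
Step 3: grad_x = 2*8*0.1622 = 2.5945, grad_y = 2*1*2.2303 = 4.4607
  x_3 = 0.1622 - 0.05*2.5945 = 0.0324
  y_3 = 2.2303 - 0.05*4.4607 = 2.0073
Step 4: grad_x = 2*8*0.0324 = 0.5189, grad_y = 2*1*2.0073 = 4.0146
  x_4 = 0.0324 - 0.05*0.5189 = 0.0065
  y_4 = 2.0073 - 0.05*4.0146 = 1.8066
f(0.0065, 1.8066) = 8*0.0065^2 + 1*1.8066^2 = 3.264


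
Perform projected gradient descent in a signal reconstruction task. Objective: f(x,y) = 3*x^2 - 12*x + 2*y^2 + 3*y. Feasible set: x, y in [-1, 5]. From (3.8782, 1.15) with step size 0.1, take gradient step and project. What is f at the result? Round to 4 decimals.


Step 1: Compute gradient at (3.8782, 1.15).
grad_x = 2*3*3.8782 - 12 = 11.2692
grad_y = 2*2*1.15 + 3 = 7.6
Step 2: Gradient step.
x_raw = 3.8782 - 0.1*11.2692 = 2.7513
y_raw = 1.15 - 0.1*7.6 = 0.39
Step 3: Project onto [-1, 5].
x_proj = clip(2.7513) = 2.7513
y_proj = clip(0.39) = 0.39
Step 4: Evaluate f.
f(2.7513, 0.39) = -8.8325


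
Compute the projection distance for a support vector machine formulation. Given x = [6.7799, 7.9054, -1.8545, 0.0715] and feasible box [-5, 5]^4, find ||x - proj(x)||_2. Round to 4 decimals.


Project each component onto [-5, 5].
clip(6.7799) = 5.0, clip(7.9054) = 5.0, clip(-1.8545) = -1.8545, clip(0.0715) = 0.0715
Projection = [5.0, 5.0, -1.8545, 0.0715]
Squared diffs: [3.168, 8.4413, 0.0, 0.0]
Distance = sqrt(11.6093) = 3.4073


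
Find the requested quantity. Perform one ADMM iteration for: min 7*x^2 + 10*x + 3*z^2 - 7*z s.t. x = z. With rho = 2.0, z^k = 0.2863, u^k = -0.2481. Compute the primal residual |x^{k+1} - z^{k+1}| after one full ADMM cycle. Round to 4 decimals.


ADMM iteration with rho = 2.0, z^k = 0.2863, u^k = -0.2481
Step 1: x-update.
Minimize 7*x^2 + 10*x + (2.0/2)*(x - 0.2863 - 0.2481)^2
FOC: (2*7 + 2.0)*x = -10 + 2.0*(0.2863 + 0.2481)
x^{k+1} = -0.5582
Step 2: z-update.
Minimize 3*z^2 - 7*z + (2.0/2)*(-0.5582 - z - 0.2481)^2
FOC: (2*3 + 2.0)*z = 7 + 2.0*(-0.5582 - 0.2481)
z^{k+1} = 0.6734
Step 3: u-update.
u^{k+1} = -0.2481 - 0.5582 - 0.6734 = -1.4797
Step 4: Primal residual = |-0.5582 - 0.6734| = 1.2316


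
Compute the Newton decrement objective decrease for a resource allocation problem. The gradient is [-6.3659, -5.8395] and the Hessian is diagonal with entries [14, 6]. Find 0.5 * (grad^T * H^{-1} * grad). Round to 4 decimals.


Step 1: H is diagonal, so H^(-1) * g = [-0.4547, -0.9733].
Step 2: g^T H^(-1) g = sum_i g_i^2 / H_ii
  = (-6.3659)^2/14 + (-5.8395)^2/6
  = 2.8946 + 5.6833 = 8.5779
Step 3: Objective decrease = 0.5 * g^T H^(-1) g = 4.289


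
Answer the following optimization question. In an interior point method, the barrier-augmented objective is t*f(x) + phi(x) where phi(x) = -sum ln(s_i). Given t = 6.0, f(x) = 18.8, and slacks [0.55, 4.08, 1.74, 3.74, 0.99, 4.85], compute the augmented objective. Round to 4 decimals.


Step 1: Compute log-barrier.
ln values: [-0.5978, 1.4061, 0.5539, 1.3191, -0.0101, 1.579]
phi = -(-0.5978 + 1.4061 + 0.5539 + 1.3191 - 0.0101 + 1.579) = -4.2502
Step 2: Compute augmented objective.
t*f(x) = 6.0*18.8 = 112.8
Total = 112.8 - 4.2502 = 108.5498


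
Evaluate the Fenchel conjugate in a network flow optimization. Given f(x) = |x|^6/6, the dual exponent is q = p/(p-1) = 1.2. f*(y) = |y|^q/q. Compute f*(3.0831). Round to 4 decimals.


The conjugate exponent q satisfies 1/p + 1/q = 1.
p = 6, so q = 6/(6 - 1) = 1.2
|y|^q = 3.0831^1.2 = 3.8618
f*(3.0831) = 3.8618 / 1.2 = 3.2181


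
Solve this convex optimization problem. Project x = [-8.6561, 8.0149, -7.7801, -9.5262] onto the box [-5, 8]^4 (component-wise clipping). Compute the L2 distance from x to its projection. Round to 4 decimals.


Project each component onto [-5, 8].
clip(-8.6561) = -5.0, clip(8.0149) = 8.0, clip(-7.7801) = -5.0, clip(-9.5262) = -5.0
Projection = [-5.0, 8.0, -5.0, -5.0]
Squared diffs: [13.3671, 0.0002, 7.729, 20.4865]
Distance = sqrt(41.5828) = 6.4485


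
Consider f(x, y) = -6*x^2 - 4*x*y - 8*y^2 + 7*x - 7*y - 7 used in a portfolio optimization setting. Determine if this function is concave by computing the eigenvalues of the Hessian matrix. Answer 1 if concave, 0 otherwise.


The Hessian of f(x,y) = -6*x^2 - 4*x*y - 8*y^2 + 7*x - 7*y - 7 is:
H = [[-12, -4], [-4, -16]]
Trace = -12 - 16 = -28
Determinant = -12*-16 - (-4)^2 = 176
Discriminant = (-28)^2 - 4*176 = 80.0
Eigenvalues: lambda_1 = -18.4721, lambda_2 = -9.5279
The function is concave.

1
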